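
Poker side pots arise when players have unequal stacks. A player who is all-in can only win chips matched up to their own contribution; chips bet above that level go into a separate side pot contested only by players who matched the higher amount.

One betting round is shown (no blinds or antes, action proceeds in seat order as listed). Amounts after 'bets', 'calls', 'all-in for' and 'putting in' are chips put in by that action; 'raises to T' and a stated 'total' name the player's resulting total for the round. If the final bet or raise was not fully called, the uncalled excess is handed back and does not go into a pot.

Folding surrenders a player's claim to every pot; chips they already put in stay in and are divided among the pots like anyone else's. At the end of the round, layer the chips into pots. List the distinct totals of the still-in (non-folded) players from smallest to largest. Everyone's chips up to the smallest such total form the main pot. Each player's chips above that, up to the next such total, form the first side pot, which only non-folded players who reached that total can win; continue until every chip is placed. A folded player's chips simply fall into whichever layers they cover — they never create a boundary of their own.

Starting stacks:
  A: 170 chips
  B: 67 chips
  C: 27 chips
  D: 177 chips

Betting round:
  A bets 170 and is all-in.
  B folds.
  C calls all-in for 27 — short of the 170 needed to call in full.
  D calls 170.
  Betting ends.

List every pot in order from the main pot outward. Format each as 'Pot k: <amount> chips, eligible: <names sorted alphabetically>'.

Contributions: A=170, C=27, D=170
Folded: B
Pot levels (distinct totals of non-folded players): 27, 170
Layer 1-27: 27 each from A, C, D = 27*3 = 81 chips; eligible A, C, D
Layer 28-170: 143 each from A, D = 143*2 = 286 chips; eligible A, D

Pot 1: 81 chips, eligible: A, C, D
Pot 2: 286 chips, eligible: A, D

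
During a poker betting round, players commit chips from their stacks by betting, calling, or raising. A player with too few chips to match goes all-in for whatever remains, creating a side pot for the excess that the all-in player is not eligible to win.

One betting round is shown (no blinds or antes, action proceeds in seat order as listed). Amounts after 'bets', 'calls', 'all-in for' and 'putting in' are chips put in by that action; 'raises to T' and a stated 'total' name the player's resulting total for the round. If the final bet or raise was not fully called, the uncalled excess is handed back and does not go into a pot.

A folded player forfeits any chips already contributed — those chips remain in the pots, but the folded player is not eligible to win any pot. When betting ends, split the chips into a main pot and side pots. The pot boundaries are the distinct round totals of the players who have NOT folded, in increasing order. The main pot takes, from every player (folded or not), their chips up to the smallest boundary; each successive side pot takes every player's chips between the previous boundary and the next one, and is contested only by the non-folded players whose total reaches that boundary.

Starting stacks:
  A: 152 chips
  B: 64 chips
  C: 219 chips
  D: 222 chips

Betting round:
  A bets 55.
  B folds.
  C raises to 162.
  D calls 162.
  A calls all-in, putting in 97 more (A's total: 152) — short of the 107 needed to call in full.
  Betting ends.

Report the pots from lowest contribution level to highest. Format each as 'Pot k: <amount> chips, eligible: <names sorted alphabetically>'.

Pot 1: 456 chips, eligible: A, C, D
Pot 2: 20 chips, eligible: C, D

Derivation:
Contributions: A=152, C=162, D=162
Folded: B
Pot levels (distinct totals of non-folded players): 152, 162
Layer 1-152: 152 each from A, C, D = 152*3 = 456 chips; eligible A, C, D
Layer 153-162: 10 each from C, D = 10*2 = 20 chips; eligible C, D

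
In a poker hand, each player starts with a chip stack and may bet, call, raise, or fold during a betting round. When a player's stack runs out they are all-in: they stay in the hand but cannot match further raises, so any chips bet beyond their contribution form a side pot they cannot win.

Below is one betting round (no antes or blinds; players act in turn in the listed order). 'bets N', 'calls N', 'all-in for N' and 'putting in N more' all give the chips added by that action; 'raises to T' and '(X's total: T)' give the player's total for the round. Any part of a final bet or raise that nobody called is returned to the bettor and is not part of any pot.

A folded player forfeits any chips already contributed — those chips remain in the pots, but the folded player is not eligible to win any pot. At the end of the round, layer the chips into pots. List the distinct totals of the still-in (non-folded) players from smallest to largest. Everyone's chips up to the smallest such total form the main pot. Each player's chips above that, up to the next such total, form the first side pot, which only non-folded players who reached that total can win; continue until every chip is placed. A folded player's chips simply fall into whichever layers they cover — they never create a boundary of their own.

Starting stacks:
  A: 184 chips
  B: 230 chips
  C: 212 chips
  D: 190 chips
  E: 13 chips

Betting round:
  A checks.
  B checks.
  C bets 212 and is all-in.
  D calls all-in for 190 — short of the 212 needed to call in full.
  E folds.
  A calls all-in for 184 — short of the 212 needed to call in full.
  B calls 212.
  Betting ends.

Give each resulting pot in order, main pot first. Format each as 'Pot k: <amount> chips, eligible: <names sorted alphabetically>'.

Contributions: A=184, B=212, C=212, D=190
Folded: E
Pot levels (distinct totals of non-folded players): 184, 190, 212
Layer 1-184: 184 each from A, B, C, D = 184*4 = 736 chips; eligible A, B, C, D
Layer 185-190: 6 each from B, C, D = 6*3 = 18 chips; eligible B, C, D
Layer 191-212: 22 each from B, C = 22*2 = 44 chips; eligible B, C

Pot 1: 736 chips, eligible: A, B, C, D
Pot 2: 18 chips, eligible: B, C, D
Pot 3: 44 chips, eligible: B, C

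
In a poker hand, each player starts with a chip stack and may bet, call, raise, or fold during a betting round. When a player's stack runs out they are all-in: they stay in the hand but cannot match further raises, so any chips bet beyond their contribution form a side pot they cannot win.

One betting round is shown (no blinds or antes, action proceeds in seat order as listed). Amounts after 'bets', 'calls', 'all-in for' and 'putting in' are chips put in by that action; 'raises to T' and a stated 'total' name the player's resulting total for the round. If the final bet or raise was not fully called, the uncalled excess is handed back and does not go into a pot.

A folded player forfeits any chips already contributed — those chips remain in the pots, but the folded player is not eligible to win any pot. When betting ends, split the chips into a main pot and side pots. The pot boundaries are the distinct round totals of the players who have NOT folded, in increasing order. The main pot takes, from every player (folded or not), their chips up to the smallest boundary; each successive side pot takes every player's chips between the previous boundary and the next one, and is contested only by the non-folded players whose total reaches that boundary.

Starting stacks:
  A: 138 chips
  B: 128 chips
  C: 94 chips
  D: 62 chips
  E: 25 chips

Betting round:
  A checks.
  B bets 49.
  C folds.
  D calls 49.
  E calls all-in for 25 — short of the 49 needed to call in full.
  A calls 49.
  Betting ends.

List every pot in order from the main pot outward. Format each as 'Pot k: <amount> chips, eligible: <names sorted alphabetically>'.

Pot 1: 100 chips, eligible: A, B, D, E
Pot 2: 72 chips, eligible: A, B, D

Derivation:
Contributions: A=49, B=49, D=49, E=25
Folded: C
Pot levels (distinct totals of non-folded players): 25, 49
Layer 1-25: 25 each from A, B, D, E = 25*4 = 100 chips; eligible A, B, D, E
Layer 26-49: 24 each from A, B, D = 24*3 = 72 chips; eligible A, B, D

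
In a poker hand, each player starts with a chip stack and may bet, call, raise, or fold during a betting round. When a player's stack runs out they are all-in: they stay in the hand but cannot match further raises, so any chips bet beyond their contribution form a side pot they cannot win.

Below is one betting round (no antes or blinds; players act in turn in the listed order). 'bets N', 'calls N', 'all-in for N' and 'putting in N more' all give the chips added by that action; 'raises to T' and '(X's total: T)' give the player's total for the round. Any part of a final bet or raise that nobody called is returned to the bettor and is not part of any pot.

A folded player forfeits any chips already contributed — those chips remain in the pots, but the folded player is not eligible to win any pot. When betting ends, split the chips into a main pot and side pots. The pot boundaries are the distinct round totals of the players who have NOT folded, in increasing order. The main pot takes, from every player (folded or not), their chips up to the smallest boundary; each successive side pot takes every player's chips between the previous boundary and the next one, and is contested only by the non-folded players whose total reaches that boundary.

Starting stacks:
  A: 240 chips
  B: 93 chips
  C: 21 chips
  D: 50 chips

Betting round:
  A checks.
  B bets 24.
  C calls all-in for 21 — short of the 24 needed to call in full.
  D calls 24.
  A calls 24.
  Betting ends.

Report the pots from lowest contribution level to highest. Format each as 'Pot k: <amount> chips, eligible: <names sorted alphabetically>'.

Contributions: A=24, B=24, C=21, D=24
Pot levels (distinct totals of non-folded players): 21, 24
Layer 1-21: 21 each from A, B, C, D = 21*4 = 84 chips; eligible A, B, C, D
Layer 22-24: 3 each from A, B, D = 3*3 = 9 chips; eligible A, B, D

Pot 1: 84 chips, eligible: A, B, C, D
Pot 2: 9 chips, eligible: A, B, D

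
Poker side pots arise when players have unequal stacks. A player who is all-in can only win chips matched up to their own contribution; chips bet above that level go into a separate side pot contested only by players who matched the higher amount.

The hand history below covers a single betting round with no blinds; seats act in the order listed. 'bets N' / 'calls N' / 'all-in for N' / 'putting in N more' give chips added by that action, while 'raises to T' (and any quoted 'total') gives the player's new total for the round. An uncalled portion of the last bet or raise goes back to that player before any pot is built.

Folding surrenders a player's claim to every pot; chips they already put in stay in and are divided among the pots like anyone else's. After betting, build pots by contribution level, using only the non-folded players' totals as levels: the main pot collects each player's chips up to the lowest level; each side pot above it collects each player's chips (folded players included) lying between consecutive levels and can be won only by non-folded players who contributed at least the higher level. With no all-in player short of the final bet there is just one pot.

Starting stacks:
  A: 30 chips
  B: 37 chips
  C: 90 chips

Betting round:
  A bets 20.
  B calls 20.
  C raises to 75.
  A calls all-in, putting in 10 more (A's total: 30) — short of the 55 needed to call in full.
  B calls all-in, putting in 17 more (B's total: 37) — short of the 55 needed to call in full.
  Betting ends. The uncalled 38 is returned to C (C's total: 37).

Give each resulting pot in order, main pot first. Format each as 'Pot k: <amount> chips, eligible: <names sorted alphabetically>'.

Contributions (after 38 returned to C): A=30, B=37, C=37
Pot levels (distinct totals of non-folded players): 30, 37
Layer 1-30: 30 each from A, B, C = 30*3 = 90 chips; eligible A, B, C
Layer 31-37: 7 each from B, C = 7*2 = 14 chips; eligible B, C

Pot 1: 90 chips, eligible: A, B, C
Pot 2: 14 chips, eligible: B, C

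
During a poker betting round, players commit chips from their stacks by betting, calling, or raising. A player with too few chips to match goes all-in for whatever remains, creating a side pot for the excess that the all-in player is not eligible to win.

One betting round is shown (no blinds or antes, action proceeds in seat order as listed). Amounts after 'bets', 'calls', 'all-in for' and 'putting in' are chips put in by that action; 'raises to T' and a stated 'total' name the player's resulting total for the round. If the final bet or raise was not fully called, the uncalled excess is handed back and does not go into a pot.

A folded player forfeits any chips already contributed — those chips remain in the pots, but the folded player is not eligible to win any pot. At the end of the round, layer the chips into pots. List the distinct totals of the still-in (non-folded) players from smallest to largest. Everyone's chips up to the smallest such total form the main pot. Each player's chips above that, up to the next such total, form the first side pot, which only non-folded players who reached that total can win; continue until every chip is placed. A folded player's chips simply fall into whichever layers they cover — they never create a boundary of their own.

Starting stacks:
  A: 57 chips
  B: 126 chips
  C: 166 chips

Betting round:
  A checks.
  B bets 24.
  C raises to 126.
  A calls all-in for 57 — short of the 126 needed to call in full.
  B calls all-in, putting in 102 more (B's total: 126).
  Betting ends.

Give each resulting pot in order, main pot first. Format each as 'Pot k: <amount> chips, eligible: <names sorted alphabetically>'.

Pot 1: 171 chips, eligible: A, B, C
Pot 2: 138 chips, eligible: B, C

Derivation:
Contributions: A=57, B=126, C=126
Pot levels (distinct totals of non-folded players): 57, 126
Layer 1-57: 57 each from A, B, C = 57*3 = 171 chips; eligible A, B, C
Layer 58-126: 69 each from B, C = 69*2 = 138 chips; eligible B, C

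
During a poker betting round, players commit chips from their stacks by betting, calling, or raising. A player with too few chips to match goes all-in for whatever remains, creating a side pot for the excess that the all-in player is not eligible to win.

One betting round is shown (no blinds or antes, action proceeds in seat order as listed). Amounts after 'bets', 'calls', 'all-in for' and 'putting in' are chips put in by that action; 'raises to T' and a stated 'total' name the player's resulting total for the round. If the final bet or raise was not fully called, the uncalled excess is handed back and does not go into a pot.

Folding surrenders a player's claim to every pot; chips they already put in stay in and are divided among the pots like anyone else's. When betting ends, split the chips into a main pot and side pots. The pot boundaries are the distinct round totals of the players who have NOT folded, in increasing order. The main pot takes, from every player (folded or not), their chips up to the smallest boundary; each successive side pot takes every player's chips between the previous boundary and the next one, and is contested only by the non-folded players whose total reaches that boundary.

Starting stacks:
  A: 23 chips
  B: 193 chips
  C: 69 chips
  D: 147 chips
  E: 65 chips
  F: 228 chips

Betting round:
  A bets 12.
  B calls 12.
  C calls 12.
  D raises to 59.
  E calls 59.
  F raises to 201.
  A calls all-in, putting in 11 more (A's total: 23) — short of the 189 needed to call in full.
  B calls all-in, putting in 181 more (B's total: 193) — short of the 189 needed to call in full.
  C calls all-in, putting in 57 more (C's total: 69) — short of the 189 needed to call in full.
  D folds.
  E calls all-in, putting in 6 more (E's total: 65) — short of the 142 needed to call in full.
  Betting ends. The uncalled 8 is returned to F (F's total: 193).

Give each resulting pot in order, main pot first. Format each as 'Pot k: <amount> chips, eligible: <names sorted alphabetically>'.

Contributions (after 8 returned to F): A=23, B=193, C=69, D=59, E=65, F=193
Folded: D
Pot levels (distinct totals of non-folded players): 23, 65, 69, 193
Layer 1-23: 23 each from A, B, C, D, E, F = 23*6 = 138 chips; eligible A, B, C, E, F
Layer 24-65: B 42 + C 42 + D 36 + E 42 + F 42 = 204 chips; eligible B, C, E, F
Layer 66-69: 4 each from B, C, F = 4*3 = 12 chips; eligible B, C, F
Layer 70-193: 124 each from B, F = 124*2 = 248 chips; eligible B, F

Pot 1: 138 chips, eligible: A, B, C, E, F
Pot 2: 204 chips, eligible: B, C, E, F
Pot 3: 12 chips, eligible: B, C, F
Pot 4: 248 chips, eligible: B, F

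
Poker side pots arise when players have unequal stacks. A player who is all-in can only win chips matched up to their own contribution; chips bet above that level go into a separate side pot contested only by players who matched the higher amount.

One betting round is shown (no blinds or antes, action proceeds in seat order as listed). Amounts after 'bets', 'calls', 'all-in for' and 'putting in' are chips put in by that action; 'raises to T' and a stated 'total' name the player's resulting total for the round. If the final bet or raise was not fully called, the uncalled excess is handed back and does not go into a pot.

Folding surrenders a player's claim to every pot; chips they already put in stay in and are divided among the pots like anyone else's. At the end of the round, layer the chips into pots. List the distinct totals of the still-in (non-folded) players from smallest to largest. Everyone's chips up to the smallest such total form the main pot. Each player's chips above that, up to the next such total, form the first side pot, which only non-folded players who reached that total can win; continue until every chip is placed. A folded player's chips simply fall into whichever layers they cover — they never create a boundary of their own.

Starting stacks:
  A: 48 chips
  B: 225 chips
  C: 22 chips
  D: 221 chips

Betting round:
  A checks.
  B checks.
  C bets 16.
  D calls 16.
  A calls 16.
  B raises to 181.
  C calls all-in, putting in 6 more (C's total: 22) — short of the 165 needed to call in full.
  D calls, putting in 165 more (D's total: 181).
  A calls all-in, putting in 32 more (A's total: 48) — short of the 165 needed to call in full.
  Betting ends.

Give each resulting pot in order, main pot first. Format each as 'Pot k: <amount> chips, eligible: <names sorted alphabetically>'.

Pot 1: 88 chips, eligible: A, B, C, D
Pot 2: 78 chips, eligible: A, B, D
Pot 3: 266 chips, eligible: B, D

Derivation:
Contributions: A=48, B=181, C=22, D=181
Pot levels (distinct totals of non-folded players): 22, 48, 181
Layer 1-22: 22 each from A, B, C, D = 22*4 = 88 chips; eligible A, B, C, D
Layer 23-48: 26 each from A, B, D = 26*3 = 78 chips; eligible A, B, D
Layer 49-181: 133 each from B, D = 133*2 = 266 chips; eligible B, D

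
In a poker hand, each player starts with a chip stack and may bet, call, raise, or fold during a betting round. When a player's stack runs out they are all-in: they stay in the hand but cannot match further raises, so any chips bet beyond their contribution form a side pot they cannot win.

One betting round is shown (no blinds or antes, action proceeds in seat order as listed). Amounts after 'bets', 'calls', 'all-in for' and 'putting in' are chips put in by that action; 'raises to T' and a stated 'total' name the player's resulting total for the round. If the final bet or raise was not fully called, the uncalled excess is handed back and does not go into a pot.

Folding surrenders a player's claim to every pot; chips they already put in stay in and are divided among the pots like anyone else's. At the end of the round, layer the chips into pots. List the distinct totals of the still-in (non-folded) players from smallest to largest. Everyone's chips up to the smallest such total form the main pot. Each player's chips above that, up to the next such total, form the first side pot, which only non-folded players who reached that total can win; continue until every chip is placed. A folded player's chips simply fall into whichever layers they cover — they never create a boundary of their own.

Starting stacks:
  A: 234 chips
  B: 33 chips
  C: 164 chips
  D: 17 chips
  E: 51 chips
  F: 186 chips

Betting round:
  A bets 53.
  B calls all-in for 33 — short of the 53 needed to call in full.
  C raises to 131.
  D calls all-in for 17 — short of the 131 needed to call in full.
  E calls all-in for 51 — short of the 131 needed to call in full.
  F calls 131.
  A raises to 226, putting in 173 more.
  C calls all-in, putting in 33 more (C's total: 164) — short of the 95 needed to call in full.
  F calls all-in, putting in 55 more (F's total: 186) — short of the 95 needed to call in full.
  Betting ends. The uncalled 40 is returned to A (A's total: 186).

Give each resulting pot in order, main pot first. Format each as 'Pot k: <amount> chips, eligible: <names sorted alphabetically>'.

Pot 1: 102 chips, eligible: A, B, C, D, E, F
Pot 2: 80 chips, eligible: A, B, C, E, F
Pot 3: 72 chips, eligible: A, C, E, F
Pot 4: 339 chips, eligible: A, C, F
Pot 5: 44 chips, eligible: A, F

Derivation:
Contributions (after 40 returned to A): A=186, B=33, C=164, D=17, E=51, F=186
Pot levels (distinct totals of non-folded players): 17, 33, 51, 164, 186
Layer 1-17: 17 each from A, B, C, D, E, F = 17*6 = 102 chips; eligible A, B, C, D, E, F
Layer 18-33: 16 each from A, B, C, E, F = 16*5 = 80 chips; eligible A, B, C, E, F
Layer 34-51: 18 each from A, C, E, F = 18*4 = 72 chips; eligible A, C, E, F
Layer 52-164: 113 each from A, C, F = 113*3 = 339 chips; eligible A, C, F
Layer 165-186: 22 each from A, F = 22*2 = 44 chips; eligible A, F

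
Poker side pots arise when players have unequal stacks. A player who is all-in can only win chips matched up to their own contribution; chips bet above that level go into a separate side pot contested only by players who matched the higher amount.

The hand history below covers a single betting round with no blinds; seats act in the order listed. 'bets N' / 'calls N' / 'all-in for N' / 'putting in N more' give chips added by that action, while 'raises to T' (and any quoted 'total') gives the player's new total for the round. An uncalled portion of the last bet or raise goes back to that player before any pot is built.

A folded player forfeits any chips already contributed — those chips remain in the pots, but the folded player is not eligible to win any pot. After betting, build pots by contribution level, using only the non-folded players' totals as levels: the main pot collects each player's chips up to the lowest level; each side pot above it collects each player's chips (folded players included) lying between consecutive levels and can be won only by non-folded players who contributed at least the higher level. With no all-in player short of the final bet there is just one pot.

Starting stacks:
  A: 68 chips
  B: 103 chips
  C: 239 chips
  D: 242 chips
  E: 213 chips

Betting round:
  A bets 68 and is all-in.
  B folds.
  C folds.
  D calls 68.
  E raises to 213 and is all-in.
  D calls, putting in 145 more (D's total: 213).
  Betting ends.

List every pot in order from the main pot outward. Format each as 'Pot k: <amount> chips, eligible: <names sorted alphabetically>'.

Contributions: A=68, D=213, E=213
Folded: B, C
Pot levels (distinct totals of non-folded players): 68, 213
Layer 1-68: 68 each from A, D, E = 68*3 = 204 chips; eligible A, D, E
Layer 69-213: 145 each from D, E = 145*2 = 290 chips; eligible D, E

Pot 1: 204 chips, eligible: A, D, E
Pot 2: 290 chips, eligible: D, E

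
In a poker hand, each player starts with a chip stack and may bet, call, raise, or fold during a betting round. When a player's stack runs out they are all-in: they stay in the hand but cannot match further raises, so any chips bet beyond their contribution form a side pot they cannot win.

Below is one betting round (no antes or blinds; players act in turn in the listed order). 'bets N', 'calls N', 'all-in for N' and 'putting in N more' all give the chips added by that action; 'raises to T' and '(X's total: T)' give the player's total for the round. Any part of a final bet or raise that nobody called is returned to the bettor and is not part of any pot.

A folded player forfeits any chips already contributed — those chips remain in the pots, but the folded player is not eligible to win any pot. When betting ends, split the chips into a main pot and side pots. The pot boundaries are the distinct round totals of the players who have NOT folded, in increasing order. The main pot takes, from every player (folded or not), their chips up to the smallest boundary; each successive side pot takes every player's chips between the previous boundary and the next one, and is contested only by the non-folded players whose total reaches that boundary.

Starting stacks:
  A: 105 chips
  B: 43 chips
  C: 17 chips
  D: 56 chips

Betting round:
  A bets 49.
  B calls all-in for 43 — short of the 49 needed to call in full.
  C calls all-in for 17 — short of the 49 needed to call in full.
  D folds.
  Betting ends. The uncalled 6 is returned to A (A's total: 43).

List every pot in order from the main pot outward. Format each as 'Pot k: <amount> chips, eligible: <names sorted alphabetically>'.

Contributions (after 6 returned to A): A=43, B=43, C=17
Folded: D
Pot levels (distinct totals of non-folded players): 17, 43
Layer 1-17: 17 each from A, B, C = 17*3 = 51 chips; eligible A, B, C
Layer 18-43: 26 each from A, B = 26*2 = 52 chips; eligible A, B

Pot 1: 51 chips, eligible: A, B, C
Pot 2: 52 chips, eligible: A, B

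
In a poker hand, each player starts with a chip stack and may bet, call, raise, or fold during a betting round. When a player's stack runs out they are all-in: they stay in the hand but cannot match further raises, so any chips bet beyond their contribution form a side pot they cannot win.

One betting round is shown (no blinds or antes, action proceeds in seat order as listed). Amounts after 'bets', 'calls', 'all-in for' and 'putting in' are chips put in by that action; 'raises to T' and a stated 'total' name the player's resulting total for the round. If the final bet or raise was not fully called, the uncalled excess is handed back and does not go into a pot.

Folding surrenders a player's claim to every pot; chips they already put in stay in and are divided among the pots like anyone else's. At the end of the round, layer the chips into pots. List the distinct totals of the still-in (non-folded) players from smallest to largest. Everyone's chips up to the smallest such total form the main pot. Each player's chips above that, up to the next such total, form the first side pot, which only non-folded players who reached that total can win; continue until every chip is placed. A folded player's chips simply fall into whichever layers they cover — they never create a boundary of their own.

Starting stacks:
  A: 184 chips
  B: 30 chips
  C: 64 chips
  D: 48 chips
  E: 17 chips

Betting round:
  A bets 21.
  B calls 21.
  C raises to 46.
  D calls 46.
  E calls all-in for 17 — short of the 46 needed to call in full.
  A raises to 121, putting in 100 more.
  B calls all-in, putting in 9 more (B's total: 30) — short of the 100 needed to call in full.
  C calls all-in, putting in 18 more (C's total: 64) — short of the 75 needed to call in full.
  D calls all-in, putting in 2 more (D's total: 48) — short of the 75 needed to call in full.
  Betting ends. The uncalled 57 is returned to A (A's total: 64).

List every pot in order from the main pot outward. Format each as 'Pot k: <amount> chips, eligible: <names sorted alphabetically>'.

Pot 1: 85 chips, eligible: A, B, C, D, E
Pot 2: 52 chips, eligible: A, B, C, D
Pot 3: 54 chips, eligible: A, C, D
Pot 4: 32 chips, eligible: A, C

Derivation:
Contributions (after 57 returned to A): A=64, B=30, C=64, D=48, E=17
Pot levels (distinct totals of non-folded players): 17, 30, 48, 64
Layer 1-17: 17 each from A, B, C, D, E = 17*5 = 85 chips; eligible A, B, C, D, E
Layer 18-30: 13 each from A, B, C, D = 13*4 = 52 chips; eligible A, B, C, D
Layer 31-48: 18 each from A, C, D = 18*3 = 54 chips; eligible A, C, D
Layer 49-64: 16 each from A, C = 16*2 = 32 chips; eligible A, C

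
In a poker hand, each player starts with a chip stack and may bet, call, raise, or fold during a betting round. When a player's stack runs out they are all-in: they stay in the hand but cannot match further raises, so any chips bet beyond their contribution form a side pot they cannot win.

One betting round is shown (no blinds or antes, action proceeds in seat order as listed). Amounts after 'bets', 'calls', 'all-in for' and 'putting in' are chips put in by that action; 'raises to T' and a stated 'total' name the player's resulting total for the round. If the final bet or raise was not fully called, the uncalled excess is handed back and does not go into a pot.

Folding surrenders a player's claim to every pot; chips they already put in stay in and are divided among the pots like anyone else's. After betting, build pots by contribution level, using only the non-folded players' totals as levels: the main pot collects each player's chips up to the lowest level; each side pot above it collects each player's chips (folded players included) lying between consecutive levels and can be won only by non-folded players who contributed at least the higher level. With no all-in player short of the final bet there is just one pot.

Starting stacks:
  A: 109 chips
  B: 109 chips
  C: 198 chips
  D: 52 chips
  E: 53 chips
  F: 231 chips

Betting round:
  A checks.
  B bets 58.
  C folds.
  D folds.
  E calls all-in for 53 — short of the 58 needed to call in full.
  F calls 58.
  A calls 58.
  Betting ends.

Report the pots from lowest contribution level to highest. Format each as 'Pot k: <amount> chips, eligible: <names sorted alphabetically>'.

Pot 1: 212 chips, eligible: A, B, E, F
Pot 2: 15 chips, eligible: A, B, F

Derivation:
Contributions: A=58, B=58, E=53, F=58
Folded: C, D
Pot levels (distinct totals of non-folded players): 53, 58
Layer 1-53: 53 each from A, B, E, F = 53*4 = 212 chips; eligible A, B, E, F
Layer 54-58: 5 each from A, B, F = 5*3 = 15 chips; eligible A, B, F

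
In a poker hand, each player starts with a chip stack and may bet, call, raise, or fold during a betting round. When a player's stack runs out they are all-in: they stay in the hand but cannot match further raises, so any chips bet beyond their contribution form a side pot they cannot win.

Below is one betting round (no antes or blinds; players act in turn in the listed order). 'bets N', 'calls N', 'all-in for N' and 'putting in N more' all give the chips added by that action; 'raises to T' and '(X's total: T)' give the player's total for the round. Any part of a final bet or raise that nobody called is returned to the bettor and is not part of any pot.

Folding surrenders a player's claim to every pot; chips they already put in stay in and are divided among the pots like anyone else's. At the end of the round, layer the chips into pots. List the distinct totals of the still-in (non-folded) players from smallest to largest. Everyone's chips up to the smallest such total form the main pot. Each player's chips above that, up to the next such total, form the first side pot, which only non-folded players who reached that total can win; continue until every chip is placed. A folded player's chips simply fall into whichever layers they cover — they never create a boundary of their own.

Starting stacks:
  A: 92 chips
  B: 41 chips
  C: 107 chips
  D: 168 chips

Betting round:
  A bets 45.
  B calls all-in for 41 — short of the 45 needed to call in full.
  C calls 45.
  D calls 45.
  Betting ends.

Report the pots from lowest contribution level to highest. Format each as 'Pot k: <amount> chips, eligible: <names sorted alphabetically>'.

Pot 1: 164 chips, eligible: A, B, C, D
Pot 2: 12 chips, eligible: A, C, D

Derivation:
Contributions: A=45, B=41, C=45, D=45
Pot levels (distinct totals of non-folded players): 41, 45
Layer 1-41: 41 each from A, B, C, D = 41*4 = 164 chips; eligible A, B, C, D
Layer 42-45: 4 each from A, C, D = 4*3 = 12 chips; eligible A, C, D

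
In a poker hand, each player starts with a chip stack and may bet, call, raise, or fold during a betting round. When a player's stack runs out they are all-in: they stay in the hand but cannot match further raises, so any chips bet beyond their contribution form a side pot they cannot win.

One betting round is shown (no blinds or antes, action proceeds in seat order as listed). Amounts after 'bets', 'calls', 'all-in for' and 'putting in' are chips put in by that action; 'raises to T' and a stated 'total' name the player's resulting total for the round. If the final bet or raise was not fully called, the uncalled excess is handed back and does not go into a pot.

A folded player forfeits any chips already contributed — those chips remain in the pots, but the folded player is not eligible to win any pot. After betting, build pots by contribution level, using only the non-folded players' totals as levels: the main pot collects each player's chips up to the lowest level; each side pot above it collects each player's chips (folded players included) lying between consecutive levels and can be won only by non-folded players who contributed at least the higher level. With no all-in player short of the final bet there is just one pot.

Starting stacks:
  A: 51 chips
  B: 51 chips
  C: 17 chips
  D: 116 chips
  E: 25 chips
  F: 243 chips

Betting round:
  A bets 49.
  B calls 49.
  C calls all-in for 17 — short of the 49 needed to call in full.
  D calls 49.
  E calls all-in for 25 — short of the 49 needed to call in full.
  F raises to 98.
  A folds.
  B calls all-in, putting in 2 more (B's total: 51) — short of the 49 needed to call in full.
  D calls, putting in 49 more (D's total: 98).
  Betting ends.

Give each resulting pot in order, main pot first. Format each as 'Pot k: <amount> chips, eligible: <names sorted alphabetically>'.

Pot 1: 102 chips, eligible: B, C, D, E, F
Pot 2: 40 chips, eligible: B, D, E, F
Pot 3: 102 chips, eligible: B, D, F
Pot 4: 94 chips, eligible: D, F

Derivation:
Contributions: A=49, B=51, C=17, D=98, E=25, F=98
Folded: A
Pot levels (distinct totals of non-folded players): 17, 25, 51, 98
Layer 1-17: 17 each from A, B, C, D, E, F = 17*6 = 102 chips; eligible B, C, D, E, F
Layer 18-25: 8 each from A, B, D, E, F = 8*5 = 40 chips; eligible B, D, E, F
Layer 26-51: A 24 + B 26 + D 26 + F 26 = 102 chips; eligible B, D, F
Layer 52-98: 47 each from D, F = 47*2 = 94 chips; eligible D, F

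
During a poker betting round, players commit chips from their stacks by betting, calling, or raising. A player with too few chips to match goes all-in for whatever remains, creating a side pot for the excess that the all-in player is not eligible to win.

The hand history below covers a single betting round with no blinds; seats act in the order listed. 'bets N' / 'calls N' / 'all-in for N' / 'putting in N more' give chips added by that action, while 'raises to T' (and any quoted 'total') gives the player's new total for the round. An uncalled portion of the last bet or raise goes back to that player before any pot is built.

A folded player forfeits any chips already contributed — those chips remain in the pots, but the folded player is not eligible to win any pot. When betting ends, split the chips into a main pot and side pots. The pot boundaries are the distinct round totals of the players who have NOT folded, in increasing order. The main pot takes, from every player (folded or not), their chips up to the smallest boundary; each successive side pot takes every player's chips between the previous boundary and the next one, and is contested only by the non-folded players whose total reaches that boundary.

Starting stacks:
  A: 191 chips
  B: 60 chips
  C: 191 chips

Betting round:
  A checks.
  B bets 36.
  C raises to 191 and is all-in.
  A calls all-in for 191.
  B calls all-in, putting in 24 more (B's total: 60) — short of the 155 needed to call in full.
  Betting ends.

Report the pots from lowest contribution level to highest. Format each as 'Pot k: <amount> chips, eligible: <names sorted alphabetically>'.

Contributions: A=191, B=60, C=191
Pot levels (distinct totals of non-folded players): 60, 191
Layer 1-60: 60 each from A, B, C = 60*3 = 180 chips; eligible A, B, C
Layer 61-191: 131 each from A, C = 131*2 = 262 chips; eligible A, C

Pot 1: 180 chips, eligible: A, B, C
Pot 2: 262 chips, eligible: A, C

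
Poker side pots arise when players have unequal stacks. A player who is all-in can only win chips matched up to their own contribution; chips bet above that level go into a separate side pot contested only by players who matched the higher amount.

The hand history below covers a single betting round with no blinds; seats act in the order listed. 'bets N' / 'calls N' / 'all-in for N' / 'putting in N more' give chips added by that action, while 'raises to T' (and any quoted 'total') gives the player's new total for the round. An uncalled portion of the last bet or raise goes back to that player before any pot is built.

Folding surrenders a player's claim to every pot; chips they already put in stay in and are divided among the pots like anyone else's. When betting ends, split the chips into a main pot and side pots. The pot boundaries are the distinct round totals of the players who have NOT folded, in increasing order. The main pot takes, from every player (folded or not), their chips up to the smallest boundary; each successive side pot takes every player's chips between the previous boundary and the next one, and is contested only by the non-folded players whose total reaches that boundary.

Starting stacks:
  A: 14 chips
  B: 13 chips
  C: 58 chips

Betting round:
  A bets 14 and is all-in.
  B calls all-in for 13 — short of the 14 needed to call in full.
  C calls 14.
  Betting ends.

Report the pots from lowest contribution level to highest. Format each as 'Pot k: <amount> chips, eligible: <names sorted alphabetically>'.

Pot 1: 39 chips, eligible: A, B, C
Pot 2: 2 chips, eligible: A, C

Derivation:
Contributions: A=14, B=13, C=14
Pot levels (distinct totals of non-folded players): 13, 14
Layer 1-13: 13 each from A, B, C = 13*3 = 39 chips; eligible A, B, C
Layer 14-14: 1 each from A, C = 1*2 = 2 chips; eligible A, C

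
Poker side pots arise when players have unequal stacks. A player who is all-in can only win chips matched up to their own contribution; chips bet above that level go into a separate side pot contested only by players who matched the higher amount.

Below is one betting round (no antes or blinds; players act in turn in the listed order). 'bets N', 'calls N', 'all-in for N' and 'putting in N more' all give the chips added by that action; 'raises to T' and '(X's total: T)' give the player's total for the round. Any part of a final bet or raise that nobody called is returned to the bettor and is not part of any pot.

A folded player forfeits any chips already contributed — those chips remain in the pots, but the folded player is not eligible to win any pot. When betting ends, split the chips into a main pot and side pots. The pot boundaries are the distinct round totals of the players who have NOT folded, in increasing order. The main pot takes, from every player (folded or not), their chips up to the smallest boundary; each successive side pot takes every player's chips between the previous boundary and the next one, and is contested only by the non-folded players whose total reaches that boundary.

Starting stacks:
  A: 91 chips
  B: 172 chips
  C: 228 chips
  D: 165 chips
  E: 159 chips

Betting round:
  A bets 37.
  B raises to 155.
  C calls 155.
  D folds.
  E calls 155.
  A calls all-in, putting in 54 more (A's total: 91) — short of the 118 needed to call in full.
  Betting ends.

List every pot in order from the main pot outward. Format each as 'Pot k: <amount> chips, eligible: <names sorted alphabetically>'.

Contributions: A=91, B=155, C=155, E=155
Folded: D
Pot levels (distinct totals of non-folded players): 91, 155
Layer 1-91: 91 each from A, B, C, E = 91*4 = 364 chips; eligible A, B, C, E
Layer 92-155: 64 each from B, C, E = 64*3 = 192 chips; eligible B, C, E

Pot 1: 364 chips, eligible: A, B, C, E
Pot 2: 192 chips, eligible: B, C, E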